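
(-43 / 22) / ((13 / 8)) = -172 / 143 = -1.20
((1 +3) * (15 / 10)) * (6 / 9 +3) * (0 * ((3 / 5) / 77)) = 0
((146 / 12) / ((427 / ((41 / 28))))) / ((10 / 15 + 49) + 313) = 2993 / 26016256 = 0.00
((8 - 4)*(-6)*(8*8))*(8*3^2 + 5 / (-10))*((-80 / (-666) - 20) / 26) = 9320960 / 111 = 83972.61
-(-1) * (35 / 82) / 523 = 35 / 42886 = 0.00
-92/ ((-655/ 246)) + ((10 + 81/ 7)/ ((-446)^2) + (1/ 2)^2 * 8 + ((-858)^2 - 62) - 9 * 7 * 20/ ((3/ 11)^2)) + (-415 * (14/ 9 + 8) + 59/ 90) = 130462889642483/ 182405972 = 715233.65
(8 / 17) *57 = 456 / 17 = 26.82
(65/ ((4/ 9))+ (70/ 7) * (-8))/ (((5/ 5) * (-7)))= -265/ 28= -9.46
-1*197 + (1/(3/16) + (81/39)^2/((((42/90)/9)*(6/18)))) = 205510/3549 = 57.91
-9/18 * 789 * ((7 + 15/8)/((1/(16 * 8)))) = -448152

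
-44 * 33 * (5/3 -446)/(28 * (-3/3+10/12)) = -967758/7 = -138251.14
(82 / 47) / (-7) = -82 / 329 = -0.25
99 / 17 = 5.82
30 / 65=6 / 13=0.46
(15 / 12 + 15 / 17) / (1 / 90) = 6525 / 34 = 191.91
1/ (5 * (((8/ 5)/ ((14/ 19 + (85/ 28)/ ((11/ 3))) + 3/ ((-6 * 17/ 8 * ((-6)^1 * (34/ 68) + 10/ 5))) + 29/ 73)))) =15957657/ 58098656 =0.27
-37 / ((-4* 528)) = 37 / 2112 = 0.02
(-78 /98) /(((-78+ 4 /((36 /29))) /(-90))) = -31590 /32977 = -0.96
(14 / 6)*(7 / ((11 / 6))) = 98 / 11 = 8.91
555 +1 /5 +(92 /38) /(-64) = 1687693 /3040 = 555.16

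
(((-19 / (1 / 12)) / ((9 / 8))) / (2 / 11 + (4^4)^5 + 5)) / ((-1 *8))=836 / 36283883716779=0.00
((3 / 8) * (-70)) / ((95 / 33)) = -693 / 76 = -9.12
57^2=3249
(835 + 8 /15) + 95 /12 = 16869 /20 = 843.45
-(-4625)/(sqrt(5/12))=1850*sqrt(15)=7165.02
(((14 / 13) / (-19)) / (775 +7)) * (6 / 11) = -0.00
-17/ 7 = -2.43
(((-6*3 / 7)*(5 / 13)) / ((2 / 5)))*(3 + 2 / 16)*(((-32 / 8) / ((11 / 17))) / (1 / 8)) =382.12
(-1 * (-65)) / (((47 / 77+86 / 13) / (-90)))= -1951950 / 2411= -809.60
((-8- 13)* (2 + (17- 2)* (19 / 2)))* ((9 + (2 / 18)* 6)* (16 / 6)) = -234668 / 3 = -78222.67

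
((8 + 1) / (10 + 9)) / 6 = 3 / 38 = 0.08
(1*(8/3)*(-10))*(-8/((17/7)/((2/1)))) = 175.69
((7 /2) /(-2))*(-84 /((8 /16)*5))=294 /5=58.80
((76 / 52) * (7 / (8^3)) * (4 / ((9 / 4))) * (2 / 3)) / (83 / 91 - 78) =-931 / 3030480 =-0.00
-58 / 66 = -29 / 33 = -0.88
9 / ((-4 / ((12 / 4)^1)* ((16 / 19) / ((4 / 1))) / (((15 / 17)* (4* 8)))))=-15390 / 17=-905.29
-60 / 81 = -20 / 27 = -0.74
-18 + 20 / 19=-322 / 19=-16.95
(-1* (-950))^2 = 902500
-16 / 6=-8 / 3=-2.67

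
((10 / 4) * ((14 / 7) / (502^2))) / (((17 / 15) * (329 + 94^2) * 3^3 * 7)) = 5 / 494719888572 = 0.00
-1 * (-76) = 76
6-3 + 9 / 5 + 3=39 / 5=7.80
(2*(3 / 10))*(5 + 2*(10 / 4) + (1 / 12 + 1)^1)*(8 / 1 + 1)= 1197 / 20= 59.85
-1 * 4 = -4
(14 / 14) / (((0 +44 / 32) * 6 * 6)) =2 / 99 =0.02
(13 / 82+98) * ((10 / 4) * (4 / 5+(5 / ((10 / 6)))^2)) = 394401 / 164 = 2404.88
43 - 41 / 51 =2152 / 51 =42.20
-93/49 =-1.90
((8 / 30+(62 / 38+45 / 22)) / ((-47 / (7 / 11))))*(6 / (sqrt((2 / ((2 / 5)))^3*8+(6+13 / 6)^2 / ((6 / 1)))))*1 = -1038534*sqrt(1310406) / 117994416265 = -0.01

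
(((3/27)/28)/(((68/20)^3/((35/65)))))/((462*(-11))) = -125/11684961288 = -0.00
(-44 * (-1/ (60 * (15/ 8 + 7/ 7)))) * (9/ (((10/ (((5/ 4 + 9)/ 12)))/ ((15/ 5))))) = 1353/ 2300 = 0.59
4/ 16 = 1/ 4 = 0.25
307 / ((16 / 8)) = 307 / 2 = 153.50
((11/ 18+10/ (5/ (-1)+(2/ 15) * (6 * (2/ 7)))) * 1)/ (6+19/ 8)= -17852/ 100701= -0.18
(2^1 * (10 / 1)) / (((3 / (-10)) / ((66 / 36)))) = -1100 / 9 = -122.22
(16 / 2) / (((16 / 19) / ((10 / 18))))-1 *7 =-31 / 18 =-1.72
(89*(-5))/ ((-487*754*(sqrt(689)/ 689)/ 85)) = 37825*sqrt(689)/ 367198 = 2.70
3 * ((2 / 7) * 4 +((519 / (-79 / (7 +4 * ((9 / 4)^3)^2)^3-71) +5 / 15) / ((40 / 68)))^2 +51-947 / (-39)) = 210317389425380010809400041944223276390899 / 322939109976586549564496812138300220625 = 651.26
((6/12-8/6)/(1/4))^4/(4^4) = 625/1296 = 0.48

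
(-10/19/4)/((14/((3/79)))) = -0.00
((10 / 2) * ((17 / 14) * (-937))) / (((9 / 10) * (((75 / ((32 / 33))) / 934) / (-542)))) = 41372227.99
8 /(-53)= -8 /53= -0.15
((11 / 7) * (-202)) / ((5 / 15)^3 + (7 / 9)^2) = -89991 / 182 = -494.46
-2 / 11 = -0.18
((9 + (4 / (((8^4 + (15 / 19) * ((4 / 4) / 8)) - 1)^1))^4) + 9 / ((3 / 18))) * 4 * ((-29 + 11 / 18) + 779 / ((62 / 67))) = 8585364534378387783506281115632 / 41882832279661007257824375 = 204985.29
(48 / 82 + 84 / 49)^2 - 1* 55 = -4094695 / 82369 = -49.71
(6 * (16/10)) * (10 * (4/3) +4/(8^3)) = 5123/40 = 128.08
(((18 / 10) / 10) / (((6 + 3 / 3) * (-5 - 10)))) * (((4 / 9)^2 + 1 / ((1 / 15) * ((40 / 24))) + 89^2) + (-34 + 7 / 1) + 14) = -641293 / 47250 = -13.57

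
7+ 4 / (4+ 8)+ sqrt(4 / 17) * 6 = 12 * sqrt(17) / 17+ 22 / 3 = 10.24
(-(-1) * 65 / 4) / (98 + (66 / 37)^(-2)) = 70785 / 428257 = 0.17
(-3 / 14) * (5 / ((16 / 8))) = -15 / 28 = -0.54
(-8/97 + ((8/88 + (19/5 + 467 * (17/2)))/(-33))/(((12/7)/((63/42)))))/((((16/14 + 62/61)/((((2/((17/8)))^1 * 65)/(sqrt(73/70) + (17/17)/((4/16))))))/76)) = -1949099191013520/32102021281 + 6961068539334 * sqrt(5110)/32102021281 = -45214.98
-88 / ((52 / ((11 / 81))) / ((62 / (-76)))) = 3751 / 20007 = 0.19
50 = 50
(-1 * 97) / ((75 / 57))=-73.72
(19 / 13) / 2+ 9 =253 / 26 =9.73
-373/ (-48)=373/ 48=7.77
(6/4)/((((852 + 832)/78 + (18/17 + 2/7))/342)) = 125307/5602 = 22.37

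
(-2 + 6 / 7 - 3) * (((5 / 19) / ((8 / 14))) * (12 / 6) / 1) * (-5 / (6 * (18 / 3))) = 0.53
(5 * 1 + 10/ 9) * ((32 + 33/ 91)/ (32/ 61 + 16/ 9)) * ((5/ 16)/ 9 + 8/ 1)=879362275/ 1274112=690.18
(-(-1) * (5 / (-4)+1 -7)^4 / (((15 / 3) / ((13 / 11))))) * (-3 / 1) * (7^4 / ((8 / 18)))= -596061770031 / 56320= -10583483.13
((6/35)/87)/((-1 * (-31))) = 2/31465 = 0.00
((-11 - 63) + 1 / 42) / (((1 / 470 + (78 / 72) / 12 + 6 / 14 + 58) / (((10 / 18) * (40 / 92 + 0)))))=-292058000 / 956508981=-0.31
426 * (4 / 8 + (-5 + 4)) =-213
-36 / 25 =-1.44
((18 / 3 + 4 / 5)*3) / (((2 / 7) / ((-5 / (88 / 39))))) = -13923 / 88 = -158.22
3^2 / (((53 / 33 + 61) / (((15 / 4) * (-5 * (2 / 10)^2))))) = -891 / 8264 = -0.11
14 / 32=7 / 16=0.44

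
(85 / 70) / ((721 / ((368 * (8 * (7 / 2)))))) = 12512 / 721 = 17.35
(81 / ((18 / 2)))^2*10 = 810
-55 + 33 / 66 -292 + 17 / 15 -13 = -10751 / 30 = -358.37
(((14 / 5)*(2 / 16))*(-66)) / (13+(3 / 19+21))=-0.68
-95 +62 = -33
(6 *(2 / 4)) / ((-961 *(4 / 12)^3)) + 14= 13.92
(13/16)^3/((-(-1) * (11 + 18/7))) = 0.04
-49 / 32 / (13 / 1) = -49 / 416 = -0.12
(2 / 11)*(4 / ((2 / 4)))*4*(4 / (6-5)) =256 / 11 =23.27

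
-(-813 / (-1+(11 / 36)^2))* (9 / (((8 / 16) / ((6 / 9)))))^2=-151725312 / 1175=-129127.93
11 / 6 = 1.83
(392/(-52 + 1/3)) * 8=-9408/155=-60.70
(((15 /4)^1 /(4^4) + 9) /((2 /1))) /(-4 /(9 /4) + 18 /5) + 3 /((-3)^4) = 11383601 /4534272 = 2.51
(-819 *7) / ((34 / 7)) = -40131 / 34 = -1180.32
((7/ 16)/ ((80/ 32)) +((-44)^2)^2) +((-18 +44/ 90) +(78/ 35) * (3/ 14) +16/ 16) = 13223226739/ 3528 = 3748080.14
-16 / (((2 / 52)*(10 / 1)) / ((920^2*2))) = -70420480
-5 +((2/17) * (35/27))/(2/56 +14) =-899975/180387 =-4.99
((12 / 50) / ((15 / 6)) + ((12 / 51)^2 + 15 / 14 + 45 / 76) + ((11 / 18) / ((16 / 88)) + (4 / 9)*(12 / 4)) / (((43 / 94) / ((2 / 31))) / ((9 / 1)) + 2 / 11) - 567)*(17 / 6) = -64782504882251 / 40804267000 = -1587.64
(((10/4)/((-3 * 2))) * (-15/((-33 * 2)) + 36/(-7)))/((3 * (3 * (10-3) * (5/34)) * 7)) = 12869/407484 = 0.03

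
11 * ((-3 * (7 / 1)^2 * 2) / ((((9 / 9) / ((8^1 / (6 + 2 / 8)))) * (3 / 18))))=-620928 / 25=-24837.12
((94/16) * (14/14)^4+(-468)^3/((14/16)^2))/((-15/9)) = 157444957443/1960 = 80329059.92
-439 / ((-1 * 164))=439 / 164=2.68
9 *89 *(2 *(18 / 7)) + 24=29004 / 7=4143.43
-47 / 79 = -0.59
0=0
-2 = -2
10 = 10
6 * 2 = 12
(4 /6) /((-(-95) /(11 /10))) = 11 /1425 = 0.01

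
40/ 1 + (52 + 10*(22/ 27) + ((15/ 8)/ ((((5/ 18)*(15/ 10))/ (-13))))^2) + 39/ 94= 17881799/ 5076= 3522.81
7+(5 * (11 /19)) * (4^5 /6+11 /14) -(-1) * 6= 21391 /42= 509.31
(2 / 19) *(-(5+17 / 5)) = -84 / 95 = -0.88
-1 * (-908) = 908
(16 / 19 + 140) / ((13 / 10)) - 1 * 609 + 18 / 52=-247155 / 494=-500.31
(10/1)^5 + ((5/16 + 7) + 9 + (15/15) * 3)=100019.31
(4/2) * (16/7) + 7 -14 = -2.43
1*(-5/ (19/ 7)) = -35/ 19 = -1.84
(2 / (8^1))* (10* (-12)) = -30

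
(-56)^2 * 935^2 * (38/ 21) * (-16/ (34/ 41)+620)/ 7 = 425723302400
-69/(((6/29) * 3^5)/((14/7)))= -667/243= -2.74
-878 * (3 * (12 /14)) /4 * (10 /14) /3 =-6585 /49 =-134.39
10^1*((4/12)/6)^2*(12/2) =0.19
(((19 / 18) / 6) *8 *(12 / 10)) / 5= 76 / 225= 0.34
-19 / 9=-2.11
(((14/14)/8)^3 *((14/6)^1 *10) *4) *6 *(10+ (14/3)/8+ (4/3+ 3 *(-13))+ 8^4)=1708945/384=4450.38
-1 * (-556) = 556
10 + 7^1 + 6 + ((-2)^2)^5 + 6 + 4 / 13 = 13693 / 13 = 1053.31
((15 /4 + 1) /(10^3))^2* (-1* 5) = -361 /3200000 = -0.00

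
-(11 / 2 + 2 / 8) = -23 / 4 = -5.75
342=342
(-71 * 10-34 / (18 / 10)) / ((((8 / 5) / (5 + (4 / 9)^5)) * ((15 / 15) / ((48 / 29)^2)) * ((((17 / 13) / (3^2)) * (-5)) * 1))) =808506250240 / 93802617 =8619.23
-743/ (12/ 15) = -3715/ 4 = -928.75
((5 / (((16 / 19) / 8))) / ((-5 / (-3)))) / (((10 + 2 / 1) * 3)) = 19 / 24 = 0.79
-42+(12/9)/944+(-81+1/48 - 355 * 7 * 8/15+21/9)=-1365003/944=-1445.98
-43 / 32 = -1.34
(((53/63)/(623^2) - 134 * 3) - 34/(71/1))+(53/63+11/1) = -678186336775/1736101017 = -390.64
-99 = -99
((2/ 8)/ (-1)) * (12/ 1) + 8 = 5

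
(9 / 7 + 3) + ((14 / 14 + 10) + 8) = 163 / 7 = 23.29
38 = 38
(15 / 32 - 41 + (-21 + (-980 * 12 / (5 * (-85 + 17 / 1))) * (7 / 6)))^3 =-1529221973761 / 160989184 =-9498.91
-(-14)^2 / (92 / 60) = -127.83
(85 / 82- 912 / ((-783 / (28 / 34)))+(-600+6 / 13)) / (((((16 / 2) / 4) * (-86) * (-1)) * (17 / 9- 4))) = 2826282415 / 1717458184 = 1.65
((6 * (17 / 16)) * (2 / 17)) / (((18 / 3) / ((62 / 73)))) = 31 / 292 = 0.11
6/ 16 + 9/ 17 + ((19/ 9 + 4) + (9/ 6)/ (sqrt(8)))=3 * sqrt(2)/ 8 + 8587/ 1224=7.55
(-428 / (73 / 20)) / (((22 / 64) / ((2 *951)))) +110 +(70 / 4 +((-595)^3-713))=-339338601243 / 1606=-211294272.26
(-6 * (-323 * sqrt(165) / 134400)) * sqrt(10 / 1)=0.59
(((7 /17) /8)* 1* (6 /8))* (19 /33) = 133 /5984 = 0.02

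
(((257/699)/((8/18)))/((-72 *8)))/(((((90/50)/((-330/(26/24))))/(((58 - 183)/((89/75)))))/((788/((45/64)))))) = -69614875000/2426229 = -28692.62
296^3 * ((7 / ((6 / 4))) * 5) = 605134506.67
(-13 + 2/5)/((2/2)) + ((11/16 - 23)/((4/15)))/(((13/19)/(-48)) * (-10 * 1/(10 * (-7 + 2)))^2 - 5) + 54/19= 302172921/43324940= 6.97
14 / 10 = 7 / 5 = 1.40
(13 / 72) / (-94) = -13 / 6768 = -0.00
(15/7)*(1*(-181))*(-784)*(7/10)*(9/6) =319284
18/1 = 18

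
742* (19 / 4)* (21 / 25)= 2960.58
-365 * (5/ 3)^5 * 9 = -1140625/ 27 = -42245.37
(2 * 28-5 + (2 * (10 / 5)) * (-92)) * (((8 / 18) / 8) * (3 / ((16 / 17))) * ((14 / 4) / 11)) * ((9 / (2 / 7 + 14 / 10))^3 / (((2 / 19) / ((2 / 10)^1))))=-1493482805325 / 289173632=-5164.66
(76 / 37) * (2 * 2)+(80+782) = 32198 / 37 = 870.22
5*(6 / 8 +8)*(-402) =-35175 / 2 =-17587.50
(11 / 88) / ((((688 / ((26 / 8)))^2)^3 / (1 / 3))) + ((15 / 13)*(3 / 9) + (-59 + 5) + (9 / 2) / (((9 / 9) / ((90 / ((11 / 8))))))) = 359193826037656540011569495 / 1490863411702460892315648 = 240.93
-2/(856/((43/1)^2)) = -4.32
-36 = -36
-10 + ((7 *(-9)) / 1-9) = -82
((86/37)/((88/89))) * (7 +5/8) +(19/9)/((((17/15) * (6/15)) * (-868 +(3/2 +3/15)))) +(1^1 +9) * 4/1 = 333275887891/5754172512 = 57.92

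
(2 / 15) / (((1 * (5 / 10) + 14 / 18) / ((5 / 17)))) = 12 / 391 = 0.03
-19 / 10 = -1.90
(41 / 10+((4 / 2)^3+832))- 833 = 111 / 10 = 11.10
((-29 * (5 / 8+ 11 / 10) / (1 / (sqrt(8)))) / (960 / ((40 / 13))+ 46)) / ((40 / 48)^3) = -54027 * sqrt(2) / 111875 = -0.68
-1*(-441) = 441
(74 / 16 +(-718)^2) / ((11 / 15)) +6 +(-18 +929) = 61944131 / 88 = 703910.58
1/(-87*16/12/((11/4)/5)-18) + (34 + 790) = 2074821/2518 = 824.00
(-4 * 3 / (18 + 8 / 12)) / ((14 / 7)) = -9 / 28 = -0.32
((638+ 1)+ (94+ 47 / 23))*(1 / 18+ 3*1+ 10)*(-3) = -1986455 / 69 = -28789.20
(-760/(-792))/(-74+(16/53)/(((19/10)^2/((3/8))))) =-1817635/140108958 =-0.01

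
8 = 8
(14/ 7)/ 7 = 2/ 7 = 0.29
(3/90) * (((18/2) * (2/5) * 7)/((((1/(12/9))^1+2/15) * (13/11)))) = 2772/3445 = 0.80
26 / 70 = 13 / 35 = 0.37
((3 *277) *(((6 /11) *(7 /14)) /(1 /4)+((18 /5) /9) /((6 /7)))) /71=71189 /3905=18.23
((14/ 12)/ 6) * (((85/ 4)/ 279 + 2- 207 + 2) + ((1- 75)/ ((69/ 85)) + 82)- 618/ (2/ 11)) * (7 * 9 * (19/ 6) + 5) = -265369422955/ 1848096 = -143590.71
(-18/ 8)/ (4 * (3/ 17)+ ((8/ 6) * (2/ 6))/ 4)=-1377/ 500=-2.75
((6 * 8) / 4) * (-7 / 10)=-42 / 5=-8.40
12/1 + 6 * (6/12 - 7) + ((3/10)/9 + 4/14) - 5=-6653/210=-31.68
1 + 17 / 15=32 / 15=2.13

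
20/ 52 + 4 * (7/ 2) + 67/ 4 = 1619/ 52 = 31.13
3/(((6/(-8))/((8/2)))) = -16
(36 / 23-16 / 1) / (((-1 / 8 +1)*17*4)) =-664 / 2737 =-0.24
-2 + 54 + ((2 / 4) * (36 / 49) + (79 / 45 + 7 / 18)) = 240397 / 4410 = 54.51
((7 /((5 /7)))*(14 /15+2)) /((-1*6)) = -1078 /225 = -4.79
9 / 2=4.50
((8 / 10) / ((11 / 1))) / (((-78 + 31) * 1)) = -4 / 2585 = -0.00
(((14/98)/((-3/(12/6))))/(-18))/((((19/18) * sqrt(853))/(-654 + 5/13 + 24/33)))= -0.11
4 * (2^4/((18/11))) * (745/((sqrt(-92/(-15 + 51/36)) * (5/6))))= 26224 * sqrt(11247)/207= 13435.29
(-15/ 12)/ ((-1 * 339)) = 5/ 1356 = 0.00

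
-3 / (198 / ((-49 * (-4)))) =-98 / 33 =-2.97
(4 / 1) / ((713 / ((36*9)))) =1296 / 713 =1.82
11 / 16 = 0.69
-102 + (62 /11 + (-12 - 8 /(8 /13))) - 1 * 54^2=-33411 /11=-3037.36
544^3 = 160989184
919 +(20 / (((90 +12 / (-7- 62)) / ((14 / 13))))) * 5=920.20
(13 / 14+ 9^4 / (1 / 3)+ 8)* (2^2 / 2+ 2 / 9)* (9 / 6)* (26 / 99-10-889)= -122646254125 / 2079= -58992907.23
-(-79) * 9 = 711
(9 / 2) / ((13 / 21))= 7.27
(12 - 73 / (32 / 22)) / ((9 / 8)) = -611 / 18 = -33.94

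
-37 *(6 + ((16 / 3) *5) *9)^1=-9102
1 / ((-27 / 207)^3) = -12167 / 27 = -450.63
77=77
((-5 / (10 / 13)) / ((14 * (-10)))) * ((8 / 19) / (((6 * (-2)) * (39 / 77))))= -11 / 3420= -0.00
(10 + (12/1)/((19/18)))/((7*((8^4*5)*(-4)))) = -29/778240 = -0.00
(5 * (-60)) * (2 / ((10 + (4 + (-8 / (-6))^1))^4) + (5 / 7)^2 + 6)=-53561865075 / 27424418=-1953.07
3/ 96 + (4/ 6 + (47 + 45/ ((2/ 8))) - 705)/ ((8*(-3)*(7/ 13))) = 74527/ 2016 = 36.97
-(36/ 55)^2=-0.43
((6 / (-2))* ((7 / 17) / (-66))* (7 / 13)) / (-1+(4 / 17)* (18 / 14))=-343 / 23738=-0.01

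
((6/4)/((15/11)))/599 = 11/5990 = 0.00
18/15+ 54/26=213/65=3.28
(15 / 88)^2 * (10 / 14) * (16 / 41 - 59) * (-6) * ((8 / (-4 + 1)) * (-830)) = 1121900625 / 69454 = 16153.15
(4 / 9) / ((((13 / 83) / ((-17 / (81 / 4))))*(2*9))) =-11288 / 85293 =-0.13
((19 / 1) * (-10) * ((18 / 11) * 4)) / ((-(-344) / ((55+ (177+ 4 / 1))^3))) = -47519403.30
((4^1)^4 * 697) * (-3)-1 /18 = -535296.06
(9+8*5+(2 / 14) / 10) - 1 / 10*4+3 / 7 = 3433 / 70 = 49.04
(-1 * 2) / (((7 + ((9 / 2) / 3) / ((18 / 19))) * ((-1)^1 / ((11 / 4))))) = 0.64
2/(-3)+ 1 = 1/3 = 0.33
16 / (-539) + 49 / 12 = 26219 / 6468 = 4.05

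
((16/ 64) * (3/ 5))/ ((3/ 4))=1/ 5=0.20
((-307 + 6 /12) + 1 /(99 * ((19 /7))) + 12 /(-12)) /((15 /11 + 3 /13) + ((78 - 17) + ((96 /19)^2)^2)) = -103148474767 /239618863422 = -0.43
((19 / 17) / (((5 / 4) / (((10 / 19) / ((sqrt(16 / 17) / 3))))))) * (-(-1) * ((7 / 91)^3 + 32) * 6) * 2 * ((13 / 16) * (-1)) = -632745 * sqrt(17) / 5746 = -454.03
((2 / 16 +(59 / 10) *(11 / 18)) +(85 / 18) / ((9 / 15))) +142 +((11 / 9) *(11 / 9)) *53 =754187 / 3240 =232.77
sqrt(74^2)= 74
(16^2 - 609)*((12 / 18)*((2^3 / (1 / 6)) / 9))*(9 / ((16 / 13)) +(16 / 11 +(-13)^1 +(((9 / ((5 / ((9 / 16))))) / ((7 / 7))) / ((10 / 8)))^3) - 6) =37670977097 / 3093750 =12176.48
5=5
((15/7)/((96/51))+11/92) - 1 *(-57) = 300145/5152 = 58.26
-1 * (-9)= 9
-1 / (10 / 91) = -91 / 10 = -9.10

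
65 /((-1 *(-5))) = 13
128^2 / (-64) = -256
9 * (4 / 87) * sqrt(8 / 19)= 24 * sqrt(38) / 551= 0.27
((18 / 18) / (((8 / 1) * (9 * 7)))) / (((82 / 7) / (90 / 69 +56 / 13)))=839 / 882648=0.00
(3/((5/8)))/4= 6/5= 1.20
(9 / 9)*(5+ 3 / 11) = 58 / 11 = 5.27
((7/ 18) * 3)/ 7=1/ 6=0.17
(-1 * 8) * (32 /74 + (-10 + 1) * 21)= 55816 /37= 1508.54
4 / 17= 0.24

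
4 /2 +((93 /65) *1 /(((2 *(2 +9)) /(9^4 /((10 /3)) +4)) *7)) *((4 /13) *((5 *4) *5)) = 669362 /1183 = 565.82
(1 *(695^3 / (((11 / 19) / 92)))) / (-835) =-117361550300 / 1837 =-63887615.84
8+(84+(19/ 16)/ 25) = 36819/ 400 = 92.05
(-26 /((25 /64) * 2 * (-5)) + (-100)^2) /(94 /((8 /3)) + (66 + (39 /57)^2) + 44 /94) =28297155392 /288965625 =97.93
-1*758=-758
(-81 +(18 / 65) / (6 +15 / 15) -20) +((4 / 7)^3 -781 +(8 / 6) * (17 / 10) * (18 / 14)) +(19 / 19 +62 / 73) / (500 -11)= -233150073151 / 265288205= -878.86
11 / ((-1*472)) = -11 / 472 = -0.02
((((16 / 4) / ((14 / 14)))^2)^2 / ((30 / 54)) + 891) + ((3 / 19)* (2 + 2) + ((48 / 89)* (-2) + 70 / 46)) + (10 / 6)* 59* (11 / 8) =6945121453 / 4667160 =1488.08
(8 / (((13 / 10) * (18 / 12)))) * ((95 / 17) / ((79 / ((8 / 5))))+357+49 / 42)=230961520 / 157131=1469.87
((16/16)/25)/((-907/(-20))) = 4/4535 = 0.00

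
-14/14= -1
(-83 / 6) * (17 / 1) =-1411 / 6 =-235.17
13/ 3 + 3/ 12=55/ 12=4.58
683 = 683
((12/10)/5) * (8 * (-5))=-48/5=-9.60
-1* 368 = -368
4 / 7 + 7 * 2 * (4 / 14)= 32 / 7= 4.57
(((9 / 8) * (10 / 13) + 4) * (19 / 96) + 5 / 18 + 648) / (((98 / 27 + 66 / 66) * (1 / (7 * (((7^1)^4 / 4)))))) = 490244845209 / 832000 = 589236.59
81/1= 81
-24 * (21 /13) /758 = -0.05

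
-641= -641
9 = 9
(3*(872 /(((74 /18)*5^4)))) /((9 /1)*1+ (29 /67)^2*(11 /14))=1479646224 /13293753125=0.11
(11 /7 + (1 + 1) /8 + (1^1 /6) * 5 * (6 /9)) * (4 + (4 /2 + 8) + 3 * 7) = 2995 /36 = 83.19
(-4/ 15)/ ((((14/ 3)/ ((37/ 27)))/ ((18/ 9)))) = -148/ 945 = -0.16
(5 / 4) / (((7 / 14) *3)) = 5 / 6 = 0.83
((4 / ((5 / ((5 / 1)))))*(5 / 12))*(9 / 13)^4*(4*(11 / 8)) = 120285 / 57122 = 2.11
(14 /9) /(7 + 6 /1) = 14 /117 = 0.12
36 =36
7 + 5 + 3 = 15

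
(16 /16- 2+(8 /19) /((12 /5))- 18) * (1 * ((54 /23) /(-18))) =1073 /437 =2.46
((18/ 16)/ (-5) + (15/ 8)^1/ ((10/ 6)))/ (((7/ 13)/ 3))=5.01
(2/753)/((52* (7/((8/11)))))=0.00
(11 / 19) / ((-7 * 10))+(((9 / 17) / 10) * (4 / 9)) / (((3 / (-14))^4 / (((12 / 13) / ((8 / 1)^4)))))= -730859 / 126977760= -0.01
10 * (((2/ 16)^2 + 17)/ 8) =5445/ 256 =21.27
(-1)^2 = 1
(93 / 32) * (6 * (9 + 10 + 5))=837 / 2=418.50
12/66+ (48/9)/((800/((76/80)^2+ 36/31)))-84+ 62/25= -1663897699/20460000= -81.32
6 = 6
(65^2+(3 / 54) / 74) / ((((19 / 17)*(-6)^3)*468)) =-95670917 / 2558335104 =-0.04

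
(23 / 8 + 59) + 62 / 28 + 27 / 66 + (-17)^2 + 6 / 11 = 218091 / 616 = 354.04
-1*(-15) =15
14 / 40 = 7 / 20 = 0.35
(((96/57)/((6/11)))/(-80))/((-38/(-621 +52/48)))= -81829/129960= -0.63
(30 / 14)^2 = 225 / 49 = 4.59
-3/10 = -0.30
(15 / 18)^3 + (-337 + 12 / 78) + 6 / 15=-335.87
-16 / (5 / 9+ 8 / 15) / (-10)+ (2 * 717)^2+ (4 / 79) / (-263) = 2093522017736 / 1018073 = 2056357.47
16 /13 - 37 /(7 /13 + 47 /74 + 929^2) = 13283482414 /10793205423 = 1.23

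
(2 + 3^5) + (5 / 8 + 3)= 1989 / 8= 248.62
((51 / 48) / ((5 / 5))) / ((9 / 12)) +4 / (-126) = 349 / 252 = 1.38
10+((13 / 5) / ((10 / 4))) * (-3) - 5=47 / 25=1.88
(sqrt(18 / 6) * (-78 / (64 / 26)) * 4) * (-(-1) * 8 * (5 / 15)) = -585.43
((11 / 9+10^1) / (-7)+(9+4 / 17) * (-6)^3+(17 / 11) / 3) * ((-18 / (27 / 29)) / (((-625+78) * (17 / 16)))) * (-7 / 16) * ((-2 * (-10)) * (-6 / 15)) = -10910418976 / 46950651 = -232.38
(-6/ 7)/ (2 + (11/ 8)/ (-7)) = -48/ 101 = -0.48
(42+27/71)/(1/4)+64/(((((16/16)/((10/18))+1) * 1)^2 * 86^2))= 1090480736/6432671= 169.52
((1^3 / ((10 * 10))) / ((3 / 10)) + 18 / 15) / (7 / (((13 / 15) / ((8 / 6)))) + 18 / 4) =0.08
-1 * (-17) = 17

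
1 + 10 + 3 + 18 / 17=15.06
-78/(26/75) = -225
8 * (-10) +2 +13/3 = -221/3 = -73.67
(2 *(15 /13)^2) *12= 5400 /169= 31.95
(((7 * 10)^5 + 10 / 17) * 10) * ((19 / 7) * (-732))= -3973779853390800 / 119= -33393108011687.39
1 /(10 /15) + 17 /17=5 /2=2.50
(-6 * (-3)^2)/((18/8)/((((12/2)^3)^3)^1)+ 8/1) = -241864704/35831809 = -6.75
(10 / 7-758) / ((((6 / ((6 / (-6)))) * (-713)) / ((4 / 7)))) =-10592 / 104811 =-0.10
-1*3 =-3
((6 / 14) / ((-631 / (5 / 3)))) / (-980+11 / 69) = 345 / 298628953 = 0.00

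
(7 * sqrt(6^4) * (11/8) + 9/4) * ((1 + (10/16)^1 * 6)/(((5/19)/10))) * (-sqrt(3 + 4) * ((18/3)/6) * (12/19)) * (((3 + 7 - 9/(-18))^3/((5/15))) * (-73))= 161269062885 * sqrt(7)/16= 26667364660.13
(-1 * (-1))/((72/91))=91/72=1.26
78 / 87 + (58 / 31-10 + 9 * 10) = 74408 / 899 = 82.77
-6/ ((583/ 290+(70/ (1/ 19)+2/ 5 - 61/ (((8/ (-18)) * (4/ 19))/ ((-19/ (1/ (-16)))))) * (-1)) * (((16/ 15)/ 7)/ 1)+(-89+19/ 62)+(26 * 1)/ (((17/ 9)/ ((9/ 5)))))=32094300/ 162967189837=0.00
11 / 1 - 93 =-82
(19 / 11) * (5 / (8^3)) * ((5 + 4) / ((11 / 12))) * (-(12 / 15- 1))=513 / 15488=0.03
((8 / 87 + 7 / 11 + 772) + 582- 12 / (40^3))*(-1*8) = -20743597129 / 1914000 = -10837.83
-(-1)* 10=10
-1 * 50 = -50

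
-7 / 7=-1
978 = 978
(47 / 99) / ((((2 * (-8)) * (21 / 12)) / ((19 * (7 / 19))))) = -47 / 396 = -0.12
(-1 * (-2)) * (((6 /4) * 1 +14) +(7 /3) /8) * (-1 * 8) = -758 /3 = -252.67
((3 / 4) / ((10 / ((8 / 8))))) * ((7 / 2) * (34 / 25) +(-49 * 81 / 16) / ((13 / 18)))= -2641947 / 104000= -25.40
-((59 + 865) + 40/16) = -1853/2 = -926.50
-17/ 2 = -8.50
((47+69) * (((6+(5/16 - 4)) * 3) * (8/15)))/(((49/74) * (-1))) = -158804/245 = -648.18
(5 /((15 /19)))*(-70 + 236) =1051.33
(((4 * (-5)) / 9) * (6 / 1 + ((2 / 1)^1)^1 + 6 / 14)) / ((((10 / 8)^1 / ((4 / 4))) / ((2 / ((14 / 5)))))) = -4720 / 441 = -10.70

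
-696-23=-719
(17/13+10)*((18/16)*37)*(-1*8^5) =-200503296/13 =-15423330.46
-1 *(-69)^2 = -4761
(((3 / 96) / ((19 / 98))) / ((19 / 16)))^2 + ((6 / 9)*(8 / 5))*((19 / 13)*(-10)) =-79141529 / 5082519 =-15.57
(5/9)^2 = 25/81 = 0.31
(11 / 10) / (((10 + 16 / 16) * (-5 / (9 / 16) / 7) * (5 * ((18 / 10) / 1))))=-0.01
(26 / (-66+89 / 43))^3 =-1397415032 / 20774195749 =-0.07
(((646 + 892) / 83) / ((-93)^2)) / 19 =1538 / 13639473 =0.00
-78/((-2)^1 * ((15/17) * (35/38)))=8398/175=47.99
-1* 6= -6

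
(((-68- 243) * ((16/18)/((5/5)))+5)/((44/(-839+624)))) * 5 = 6631.88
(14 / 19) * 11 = 154 / 19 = 8.11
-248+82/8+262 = 97/4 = 24.25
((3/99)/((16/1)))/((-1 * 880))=-1/464640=-0.00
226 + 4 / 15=3394 / 15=226.27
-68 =-68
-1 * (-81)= 81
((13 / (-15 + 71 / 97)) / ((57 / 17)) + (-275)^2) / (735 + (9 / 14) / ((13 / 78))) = 41761184941 / 408008736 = 102.35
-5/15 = -1/3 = -0.33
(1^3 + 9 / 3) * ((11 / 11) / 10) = 2 / 5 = 0.40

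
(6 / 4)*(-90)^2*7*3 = 255150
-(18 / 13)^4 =-104976 / 28561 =-3.68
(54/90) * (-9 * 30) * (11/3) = -594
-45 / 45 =-1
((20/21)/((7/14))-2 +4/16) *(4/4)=0.15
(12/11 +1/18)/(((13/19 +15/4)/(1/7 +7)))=431300/233541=1.85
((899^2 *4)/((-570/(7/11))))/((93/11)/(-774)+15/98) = -23840313098/938885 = -25392.15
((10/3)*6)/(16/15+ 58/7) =1050/491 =2.14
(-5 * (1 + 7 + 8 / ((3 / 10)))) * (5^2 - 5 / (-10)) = -4420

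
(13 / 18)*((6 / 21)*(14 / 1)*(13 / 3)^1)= 12.52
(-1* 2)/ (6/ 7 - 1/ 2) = -28/ 5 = -5.60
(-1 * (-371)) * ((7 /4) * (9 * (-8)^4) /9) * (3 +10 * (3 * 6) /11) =566436864 /11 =51494260.36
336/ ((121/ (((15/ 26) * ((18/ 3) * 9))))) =136080/ 1573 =86.51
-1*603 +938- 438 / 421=140597 / 421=333.96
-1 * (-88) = 88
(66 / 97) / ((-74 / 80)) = -2640 / 3589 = -0.74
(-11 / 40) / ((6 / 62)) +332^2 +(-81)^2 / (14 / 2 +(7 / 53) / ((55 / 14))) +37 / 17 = 4649230070909 / 41826120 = 111156.14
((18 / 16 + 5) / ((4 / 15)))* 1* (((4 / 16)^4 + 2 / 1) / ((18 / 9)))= 377055 / 16384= 23.01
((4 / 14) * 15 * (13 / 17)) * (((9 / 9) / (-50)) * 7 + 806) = 1571427 / 595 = 2641.05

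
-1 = -1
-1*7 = -7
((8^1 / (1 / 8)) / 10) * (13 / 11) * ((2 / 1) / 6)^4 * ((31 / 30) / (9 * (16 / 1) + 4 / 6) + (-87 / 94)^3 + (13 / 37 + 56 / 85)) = 42692242996 / 2036526040395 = 0.02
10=10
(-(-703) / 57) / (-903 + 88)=-37 / 2445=-0.02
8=8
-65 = -65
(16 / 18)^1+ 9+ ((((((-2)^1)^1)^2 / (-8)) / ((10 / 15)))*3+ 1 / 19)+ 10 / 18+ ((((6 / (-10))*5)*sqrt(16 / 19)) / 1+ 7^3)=240253 / 684 - 12*sqrt(19) / 19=348.49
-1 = -1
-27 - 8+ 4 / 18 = -313 / 9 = -34.78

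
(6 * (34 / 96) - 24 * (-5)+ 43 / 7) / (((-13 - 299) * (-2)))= 7183 / 34944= 0.21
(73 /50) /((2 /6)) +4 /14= 1633 /350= 4.67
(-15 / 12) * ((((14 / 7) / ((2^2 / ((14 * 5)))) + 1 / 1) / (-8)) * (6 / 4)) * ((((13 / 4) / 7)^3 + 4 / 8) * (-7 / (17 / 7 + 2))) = -1778355 / 222208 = -8.00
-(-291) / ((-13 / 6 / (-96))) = 12893.54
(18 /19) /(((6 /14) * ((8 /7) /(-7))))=-1029 /76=-13.54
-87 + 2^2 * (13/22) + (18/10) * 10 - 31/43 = -31860/473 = -67.36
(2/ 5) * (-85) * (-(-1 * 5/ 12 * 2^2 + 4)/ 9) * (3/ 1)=238/ 9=26.44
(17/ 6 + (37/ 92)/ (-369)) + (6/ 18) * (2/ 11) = 1080271/ 373428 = 2.89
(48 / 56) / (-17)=-6 / 119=-0.05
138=138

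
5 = 5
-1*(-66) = 66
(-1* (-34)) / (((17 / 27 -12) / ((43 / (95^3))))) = -39474 / 263214125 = -0.00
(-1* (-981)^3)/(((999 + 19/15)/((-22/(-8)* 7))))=99127994805/5456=18168620.75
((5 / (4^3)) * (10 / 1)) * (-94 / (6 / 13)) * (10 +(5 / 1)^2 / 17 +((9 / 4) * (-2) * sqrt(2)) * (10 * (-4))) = -229125 * sqrt(2) / 8 - 992875 / 544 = -42329.10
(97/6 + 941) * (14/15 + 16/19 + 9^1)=17636753/1710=10313.89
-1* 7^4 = -2401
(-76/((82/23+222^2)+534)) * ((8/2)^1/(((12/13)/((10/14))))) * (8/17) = -0.00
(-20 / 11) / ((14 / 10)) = -100 / 77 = -1.30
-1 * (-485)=485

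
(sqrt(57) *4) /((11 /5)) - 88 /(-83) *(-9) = 4.18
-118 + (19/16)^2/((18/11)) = -539773/4608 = -117.14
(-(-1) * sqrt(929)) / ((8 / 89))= 89 * sqrt(929) / 8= 339.08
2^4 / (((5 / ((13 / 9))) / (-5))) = -208 / 9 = -23.11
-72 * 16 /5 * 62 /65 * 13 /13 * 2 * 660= -18855936 /65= -290091.32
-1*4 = -4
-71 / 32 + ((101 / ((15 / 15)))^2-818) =9380.78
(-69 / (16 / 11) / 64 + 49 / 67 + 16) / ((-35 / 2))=-1097051 / 1200640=-0.91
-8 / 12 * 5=-3.33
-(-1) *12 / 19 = 12 / 19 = 0.63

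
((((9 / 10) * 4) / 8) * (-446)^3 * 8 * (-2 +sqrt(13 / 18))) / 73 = 5032036.30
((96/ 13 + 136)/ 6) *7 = 6524/ 39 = 167.28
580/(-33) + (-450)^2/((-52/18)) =-30078790/429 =-70113.73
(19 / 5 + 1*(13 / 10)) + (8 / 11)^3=73001 / 13310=5.48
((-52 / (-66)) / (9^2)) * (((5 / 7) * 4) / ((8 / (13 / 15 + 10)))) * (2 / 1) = 4238 / 56133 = 0.08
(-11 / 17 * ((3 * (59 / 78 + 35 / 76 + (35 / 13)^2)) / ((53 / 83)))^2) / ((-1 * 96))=8062928678921699 / 756262363104768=10.66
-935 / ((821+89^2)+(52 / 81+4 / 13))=-984555 / 9206326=-0.11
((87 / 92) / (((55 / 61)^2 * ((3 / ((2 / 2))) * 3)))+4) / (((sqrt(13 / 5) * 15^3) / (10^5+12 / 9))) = 19889740193 * sqrt(65) / 2113340625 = 75.88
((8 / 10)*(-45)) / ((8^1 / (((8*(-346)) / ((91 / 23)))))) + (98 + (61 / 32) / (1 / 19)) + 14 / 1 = 9599229 / 2912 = 3296.44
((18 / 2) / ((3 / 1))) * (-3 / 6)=-3 / 2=-1.50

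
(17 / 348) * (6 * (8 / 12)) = 17 / 87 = 0.20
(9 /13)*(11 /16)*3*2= 297 /104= 2.86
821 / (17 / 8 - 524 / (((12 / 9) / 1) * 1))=-6568 / 3127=-2.10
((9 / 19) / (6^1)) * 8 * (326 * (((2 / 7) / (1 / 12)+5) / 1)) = 230808 / 133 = 1735.40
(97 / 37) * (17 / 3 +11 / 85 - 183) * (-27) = 39448251 / 3145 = 12543.16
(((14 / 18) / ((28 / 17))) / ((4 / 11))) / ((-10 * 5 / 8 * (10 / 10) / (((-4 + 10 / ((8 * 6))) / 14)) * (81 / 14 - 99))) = -17017 / 28188000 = -0.00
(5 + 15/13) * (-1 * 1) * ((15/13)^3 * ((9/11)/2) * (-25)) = 30375000/314171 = 96.68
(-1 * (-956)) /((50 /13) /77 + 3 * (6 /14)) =136708 /191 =715.75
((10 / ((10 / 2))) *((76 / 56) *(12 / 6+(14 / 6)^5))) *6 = 657134 / 567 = 1158.97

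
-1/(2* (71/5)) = -5/142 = -0.04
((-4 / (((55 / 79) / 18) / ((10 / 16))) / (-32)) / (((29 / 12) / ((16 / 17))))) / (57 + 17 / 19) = 0.01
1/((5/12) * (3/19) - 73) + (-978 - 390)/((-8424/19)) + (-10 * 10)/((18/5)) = -1780291/72059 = -24.71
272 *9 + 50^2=4948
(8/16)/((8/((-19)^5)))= -2476099/16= -154756.19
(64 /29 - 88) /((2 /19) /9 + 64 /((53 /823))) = -11274372 /130601761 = -0.09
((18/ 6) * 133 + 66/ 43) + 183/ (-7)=112692/ 301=374.39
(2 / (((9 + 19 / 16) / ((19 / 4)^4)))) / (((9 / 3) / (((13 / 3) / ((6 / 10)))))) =8470865 / 35208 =240.59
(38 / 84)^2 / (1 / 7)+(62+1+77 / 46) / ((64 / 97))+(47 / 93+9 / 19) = 100.43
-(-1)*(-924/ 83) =-924/ 83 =-11.13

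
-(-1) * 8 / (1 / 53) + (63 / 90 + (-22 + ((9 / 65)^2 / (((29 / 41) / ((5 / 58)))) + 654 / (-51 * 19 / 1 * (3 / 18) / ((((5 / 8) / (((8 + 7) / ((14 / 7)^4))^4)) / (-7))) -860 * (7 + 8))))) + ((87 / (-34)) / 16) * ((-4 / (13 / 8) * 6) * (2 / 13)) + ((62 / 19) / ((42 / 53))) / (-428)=10446064318352198363393 / 25920803833654793700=403.00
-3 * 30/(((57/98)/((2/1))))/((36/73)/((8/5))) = -57232/57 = -1004.07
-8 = -8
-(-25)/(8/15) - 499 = -3617/8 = -452.12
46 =46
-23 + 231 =208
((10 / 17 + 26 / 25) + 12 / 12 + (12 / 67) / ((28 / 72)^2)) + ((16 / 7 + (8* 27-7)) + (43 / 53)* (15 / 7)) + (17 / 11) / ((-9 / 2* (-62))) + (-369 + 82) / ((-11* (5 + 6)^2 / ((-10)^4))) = 65168371870850342 / 27461100726675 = 2373.12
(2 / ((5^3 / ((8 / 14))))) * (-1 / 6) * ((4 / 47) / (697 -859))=8 / 9993375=0.00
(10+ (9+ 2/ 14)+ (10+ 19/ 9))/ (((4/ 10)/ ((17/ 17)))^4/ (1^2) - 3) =-111875/ 10647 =-10.51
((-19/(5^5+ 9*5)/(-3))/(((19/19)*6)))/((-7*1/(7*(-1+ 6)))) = -19/11412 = -0.00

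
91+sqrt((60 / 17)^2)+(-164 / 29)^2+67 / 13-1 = 24285385 / 185861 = 130.66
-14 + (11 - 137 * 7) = -962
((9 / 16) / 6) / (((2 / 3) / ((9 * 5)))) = 405 / 64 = 6.33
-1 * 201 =-201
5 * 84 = 420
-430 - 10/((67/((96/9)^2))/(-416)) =4000550/603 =6634.41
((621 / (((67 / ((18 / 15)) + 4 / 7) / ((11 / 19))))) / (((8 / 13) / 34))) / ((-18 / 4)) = -153153 / 1957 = -78.26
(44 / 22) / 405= 2 / 405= 0.00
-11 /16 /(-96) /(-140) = -11 /215040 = -0.00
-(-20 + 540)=-520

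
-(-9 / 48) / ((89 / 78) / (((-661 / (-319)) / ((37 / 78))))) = 0.72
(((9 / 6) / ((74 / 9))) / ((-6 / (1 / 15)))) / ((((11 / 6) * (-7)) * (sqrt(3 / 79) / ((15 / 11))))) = 9 * sqrt(237) / 125356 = 0.00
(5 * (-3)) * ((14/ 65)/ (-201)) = 14/ 871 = 0.02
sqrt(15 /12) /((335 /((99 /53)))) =99* sqrt(5) /35510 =0.01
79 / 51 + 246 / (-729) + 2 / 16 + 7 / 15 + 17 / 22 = 4682177 / 1817640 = 2.58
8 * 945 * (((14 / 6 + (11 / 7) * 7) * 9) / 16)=56700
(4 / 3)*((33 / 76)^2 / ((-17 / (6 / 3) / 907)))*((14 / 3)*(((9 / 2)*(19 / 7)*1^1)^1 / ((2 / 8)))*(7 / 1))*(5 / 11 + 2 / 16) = -1885653 / 76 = -24811.22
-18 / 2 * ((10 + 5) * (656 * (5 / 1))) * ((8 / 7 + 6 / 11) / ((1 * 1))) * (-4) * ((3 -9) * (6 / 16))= -518076000 / 77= -6728259.74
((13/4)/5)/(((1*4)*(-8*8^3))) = -13/327680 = -0.00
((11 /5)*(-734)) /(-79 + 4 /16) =32296 /1575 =20.51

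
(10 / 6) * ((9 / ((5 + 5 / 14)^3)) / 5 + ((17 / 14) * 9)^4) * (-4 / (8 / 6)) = -128433218147879 / 1800750000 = -71322.07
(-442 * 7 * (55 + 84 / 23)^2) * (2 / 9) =-11260928588 / 4761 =-2365244.40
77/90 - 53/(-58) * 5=7079/1305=5.42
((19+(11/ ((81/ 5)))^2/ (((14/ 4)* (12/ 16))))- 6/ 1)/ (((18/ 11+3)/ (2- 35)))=-219657713/ 2342277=-93.78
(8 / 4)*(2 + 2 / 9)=40 / 9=4.44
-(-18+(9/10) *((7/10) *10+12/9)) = 21/2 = 10.50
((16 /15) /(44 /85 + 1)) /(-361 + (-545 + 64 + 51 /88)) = -23936 /28655415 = -0.00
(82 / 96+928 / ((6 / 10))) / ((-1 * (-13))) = 74281 / 624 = 119.04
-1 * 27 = -27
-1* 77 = -77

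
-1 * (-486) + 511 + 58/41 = 40935/41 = 998.41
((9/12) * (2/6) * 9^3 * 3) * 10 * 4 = 21870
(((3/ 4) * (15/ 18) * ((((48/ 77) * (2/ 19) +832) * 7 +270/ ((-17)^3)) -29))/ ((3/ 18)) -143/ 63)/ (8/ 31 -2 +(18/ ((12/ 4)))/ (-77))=-174311056559191/ 14597977248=-11940.77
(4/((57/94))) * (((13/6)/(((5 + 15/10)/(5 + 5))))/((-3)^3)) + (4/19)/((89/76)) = -260768/410913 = -0.63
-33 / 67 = -0.49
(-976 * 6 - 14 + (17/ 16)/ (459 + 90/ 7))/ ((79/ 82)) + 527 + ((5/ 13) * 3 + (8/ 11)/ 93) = -51495447628369/ 9253869768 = -5564.75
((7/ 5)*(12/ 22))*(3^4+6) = 3654/ 55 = 66.44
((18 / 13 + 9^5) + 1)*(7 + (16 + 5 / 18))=160826446 / 117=1374585.01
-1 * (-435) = 435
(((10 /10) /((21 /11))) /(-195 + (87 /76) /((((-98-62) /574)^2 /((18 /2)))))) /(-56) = 668800 /4461901731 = 0.00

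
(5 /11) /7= 5 /77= 0.06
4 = 4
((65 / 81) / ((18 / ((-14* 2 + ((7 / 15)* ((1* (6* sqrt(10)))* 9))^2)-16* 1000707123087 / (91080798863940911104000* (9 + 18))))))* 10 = 467877509724120781473744647 / 165994755929532310487040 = 2818.63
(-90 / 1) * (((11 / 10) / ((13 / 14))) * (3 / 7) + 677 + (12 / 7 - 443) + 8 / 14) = -21311.41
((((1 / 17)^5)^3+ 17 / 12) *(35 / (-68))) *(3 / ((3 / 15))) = -8515708578241701986275 / 778579070010669895696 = -10.94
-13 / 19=-0.68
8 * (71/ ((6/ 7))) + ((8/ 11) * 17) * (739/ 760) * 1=2115149/ 3135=674.69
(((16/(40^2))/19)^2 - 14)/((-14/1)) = 50539999/50540000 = 1.00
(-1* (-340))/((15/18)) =408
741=741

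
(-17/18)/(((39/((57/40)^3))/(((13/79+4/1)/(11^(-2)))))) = -4641848827/131456000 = -35.31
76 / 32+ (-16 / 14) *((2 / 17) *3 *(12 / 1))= -2.47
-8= -8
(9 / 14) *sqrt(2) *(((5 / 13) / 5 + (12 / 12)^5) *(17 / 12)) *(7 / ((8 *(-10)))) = -357 *sqrt(2) / 4160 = -0.12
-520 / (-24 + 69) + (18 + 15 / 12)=277 / 36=7.69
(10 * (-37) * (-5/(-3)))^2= 3422500/9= 380277.78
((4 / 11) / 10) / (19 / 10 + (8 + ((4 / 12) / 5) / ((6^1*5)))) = 45 / 12254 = 0.00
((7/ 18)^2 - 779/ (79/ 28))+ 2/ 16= -14120035/ 51192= -275.83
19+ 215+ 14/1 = 248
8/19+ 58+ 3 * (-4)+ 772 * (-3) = -43122/19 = -2269.58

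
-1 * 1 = -1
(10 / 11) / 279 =10 / 3069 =0.00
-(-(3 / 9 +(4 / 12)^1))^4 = -16 / 81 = -0.20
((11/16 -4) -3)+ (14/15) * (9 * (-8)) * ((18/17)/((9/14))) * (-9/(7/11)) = 2120311/1360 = 1559.05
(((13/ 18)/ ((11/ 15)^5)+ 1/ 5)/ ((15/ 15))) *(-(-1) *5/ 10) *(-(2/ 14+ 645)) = -6555512533/ 5636785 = -1162.99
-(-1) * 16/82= 0.20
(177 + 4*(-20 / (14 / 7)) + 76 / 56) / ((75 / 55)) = 21307 / 210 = 101.46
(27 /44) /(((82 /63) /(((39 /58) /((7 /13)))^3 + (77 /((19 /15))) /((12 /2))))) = 3732215275071 /655390573376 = 5.69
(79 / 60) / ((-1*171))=-79 / 10260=-0.01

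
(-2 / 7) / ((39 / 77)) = -22 / 39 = -0.56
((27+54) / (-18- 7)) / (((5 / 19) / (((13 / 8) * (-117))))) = 2340819 / 1000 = 2340.82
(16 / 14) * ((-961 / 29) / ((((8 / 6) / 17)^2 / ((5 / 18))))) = -1388645 / 812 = -1710.15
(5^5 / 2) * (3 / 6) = 3125 / 4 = 781.25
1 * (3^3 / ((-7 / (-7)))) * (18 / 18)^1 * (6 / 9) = 18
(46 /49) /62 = 23 /1519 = 0.02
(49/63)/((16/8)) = 7/18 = 0.39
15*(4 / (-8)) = -7.50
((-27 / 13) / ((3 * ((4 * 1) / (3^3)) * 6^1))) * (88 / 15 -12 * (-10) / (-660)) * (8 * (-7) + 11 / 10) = 6951987 / 28600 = 243.08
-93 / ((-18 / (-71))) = -2201 / 6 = -366.83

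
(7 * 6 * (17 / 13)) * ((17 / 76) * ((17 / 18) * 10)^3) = 1242374875 / 120042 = 10349.50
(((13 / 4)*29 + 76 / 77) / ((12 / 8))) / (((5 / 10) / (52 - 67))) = -146665 / 77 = -1904.74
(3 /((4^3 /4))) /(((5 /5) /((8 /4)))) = 3 /8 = 0.38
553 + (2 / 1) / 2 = 554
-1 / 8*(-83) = 83 / 8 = 10.38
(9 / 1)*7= 63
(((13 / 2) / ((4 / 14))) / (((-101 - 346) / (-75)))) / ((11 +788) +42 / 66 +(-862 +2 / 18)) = -225225 / 3673148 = -0.06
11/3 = 3.67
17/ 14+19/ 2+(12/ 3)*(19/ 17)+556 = 67971/ 119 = 571.18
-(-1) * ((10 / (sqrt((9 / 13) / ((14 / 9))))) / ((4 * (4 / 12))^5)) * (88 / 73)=1485 * sqrt(182) / 4672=4.29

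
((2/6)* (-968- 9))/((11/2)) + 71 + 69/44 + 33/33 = 1895/132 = 14.36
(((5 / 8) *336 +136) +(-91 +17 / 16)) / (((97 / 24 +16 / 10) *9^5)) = 20485 / 26650782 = 0.00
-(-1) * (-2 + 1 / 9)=-17 / 9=-1.89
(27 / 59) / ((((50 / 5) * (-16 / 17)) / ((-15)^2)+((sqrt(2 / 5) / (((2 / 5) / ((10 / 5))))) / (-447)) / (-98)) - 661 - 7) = -1125343182074910120 / 1642770474425498659897 - 38454549525 * sqrt(10) / 1642770474425498659897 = -0.00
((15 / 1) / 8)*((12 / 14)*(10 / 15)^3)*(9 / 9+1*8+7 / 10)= 97 / 21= 4.62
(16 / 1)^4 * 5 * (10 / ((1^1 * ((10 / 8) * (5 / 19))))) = 9961472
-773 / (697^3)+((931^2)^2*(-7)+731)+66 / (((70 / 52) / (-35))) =-1780717793435137497109 / 338608873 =-5258922418832.00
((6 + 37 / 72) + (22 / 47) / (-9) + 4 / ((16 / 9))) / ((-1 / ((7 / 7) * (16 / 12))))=-9827 / 846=-11.62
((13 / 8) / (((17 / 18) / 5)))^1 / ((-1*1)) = -585 / 68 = -8.60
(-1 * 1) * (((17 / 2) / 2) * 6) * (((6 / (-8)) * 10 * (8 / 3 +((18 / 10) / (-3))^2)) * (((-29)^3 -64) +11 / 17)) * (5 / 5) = -28308489 / 2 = -14154244.50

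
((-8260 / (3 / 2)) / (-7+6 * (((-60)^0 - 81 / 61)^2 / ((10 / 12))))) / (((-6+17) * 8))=7683865 / 764511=10.05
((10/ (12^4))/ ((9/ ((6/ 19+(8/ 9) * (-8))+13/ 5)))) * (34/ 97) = -60979/ 773883072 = -0.00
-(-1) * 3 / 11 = 0.27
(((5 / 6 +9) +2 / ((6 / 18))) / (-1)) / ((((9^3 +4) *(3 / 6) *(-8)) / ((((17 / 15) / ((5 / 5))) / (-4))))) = -323 / 211104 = -0.00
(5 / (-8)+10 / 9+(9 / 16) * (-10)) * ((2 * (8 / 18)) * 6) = -740 / 27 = -27.41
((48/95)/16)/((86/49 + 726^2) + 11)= 0.00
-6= -6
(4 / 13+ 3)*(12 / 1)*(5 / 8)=645 / 26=24.81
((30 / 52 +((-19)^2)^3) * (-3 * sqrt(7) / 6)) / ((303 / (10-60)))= 302770525 * sqrt(7) / 78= 10269942.48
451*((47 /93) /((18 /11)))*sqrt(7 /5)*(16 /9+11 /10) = 60390253*sqrt(35) /753300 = 474.28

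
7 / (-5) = -7 / 5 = -1.40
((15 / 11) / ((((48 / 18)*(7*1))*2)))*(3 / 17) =135 / 20944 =0.01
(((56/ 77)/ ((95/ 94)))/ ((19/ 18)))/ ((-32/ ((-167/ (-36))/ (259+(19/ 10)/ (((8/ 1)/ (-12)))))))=-167/ 432839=-0.00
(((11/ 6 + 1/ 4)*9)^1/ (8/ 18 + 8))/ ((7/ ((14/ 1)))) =675/ 152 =4.44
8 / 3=2.67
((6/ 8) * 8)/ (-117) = -2/ 39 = -0.05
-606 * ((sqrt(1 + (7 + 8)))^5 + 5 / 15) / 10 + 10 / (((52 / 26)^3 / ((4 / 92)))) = -28554291 / 460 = -62074.55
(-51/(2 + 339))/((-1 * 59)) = 51/20119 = 0.00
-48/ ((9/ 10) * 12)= -40/ 9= -4.44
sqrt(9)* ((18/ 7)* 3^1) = 162/ 7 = 23.14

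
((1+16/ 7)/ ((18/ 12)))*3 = 46/ 7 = 6.57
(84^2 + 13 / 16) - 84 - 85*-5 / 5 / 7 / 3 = 2344225 / 336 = 6976.86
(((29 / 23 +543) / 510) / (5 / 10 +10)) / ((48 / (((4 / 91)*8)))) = 25036 / 33624045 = 0.00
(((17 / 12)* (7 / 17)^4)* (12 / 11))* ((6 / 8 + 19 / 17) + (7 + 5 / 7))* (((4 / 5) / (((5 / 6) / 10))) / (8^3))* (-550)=-23466345 / 5345344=-4.39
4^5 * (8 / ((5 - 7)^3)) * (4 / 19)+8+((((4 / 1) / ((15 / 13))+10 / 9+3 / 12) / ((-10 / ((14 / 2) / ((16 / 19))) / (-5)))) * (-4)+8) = -7656443 / 27360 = -279.84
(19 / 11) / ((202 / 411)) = 7809 / 2222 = 3.51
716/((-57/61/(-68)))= 2969968/57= 52104.70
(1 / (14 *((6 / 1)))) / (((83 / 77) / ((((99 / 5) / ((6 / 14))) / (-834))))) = -0.00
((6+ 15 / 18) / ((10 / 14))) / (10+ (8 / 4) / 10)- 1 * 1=-19 / 306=-0.06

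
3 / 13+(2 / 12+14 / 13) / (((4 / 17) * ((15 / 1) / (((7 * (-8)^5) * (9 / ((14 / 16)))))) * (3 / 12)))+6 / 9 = -648413009 / 195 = -3325194.92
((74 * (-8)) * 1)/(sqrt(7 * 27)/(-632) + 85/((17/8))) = -9458360320/639078211-1122432 * sqrt(21)/639078211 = -14.81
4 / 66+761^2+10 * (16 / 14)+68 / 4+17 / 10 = 1337839247 / 2310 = 579151.19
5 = 5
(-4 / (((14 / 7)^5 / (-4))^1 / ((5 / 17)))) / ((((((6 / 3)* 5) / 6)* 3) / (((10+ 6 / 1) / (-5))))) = -0.09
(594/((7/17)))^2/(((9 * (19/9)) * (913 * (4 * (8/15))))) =56.23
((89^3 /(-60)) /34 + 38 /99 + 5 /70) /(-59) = 162633299 /27803160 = 5.85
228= 228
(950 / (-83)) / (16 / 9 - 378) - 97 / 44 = -13442243 / 6182836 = -2.17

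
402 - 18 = 384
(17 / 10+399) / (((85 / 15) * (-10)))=-12021 / 1700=-7.07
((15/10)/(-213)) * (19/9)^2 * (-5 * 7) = 12635/11502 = 1.10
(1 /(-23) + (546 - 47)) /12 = 2869 /69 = 41.58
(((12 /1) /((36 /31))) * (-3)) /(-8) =31 /8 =3.88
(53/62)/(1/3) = 159/62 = 2.56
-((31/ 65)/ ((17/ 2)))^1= -62/ 1105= -0.06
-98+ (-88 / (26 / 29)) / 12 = -4141 / 39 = -106.18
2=2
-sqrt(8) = -2 * sqrt(2) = -2.83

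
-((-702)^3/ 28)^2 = -7480018812358404/ 49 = -152653445150171.51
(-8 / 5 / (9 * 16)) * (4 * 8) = -16 / 45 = -0.36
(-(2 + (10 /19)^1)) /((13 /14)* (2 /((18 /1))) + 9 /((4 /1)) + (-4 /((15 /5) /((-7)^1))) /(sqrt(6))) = 7172928 /10836365 - 4741632* sqrt(6) /10836365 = -0.41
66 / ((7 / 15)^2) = 14850 / 49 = 303.06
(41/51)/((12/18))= 41/34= 1.21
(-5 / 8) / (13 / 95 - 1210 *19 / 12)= 1425 / 4367788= 0.00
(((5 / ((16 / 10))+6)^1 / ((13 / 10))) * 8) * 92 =67160 / 13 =5166.15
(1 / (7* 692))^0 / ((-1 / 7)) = -7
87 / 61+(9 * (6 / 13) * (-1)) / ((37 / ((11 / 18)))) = 39834 / 29341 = 1.36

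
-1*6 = -6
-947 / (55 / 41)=-38827 / 55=-705.95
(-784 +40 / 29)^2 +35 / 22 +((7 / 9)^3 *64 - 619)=8253387343825 / 13487958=611907.85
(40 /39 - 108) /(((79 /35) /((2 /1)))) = -94.79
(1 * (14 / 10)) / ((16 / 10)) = 7 / 8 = 0.88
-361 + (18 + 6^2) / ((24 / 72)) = -199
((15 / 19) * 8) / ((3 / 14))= 560 / 19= 29.47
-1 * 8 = -8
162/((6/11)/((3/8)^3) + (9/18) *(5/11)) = 32076/2093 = 15.33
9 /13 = 0.69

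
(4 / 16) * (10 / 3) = 0.83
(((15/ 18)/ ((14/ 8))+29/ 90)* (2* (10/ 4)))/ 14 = 503/ 1764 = 0.29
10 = 10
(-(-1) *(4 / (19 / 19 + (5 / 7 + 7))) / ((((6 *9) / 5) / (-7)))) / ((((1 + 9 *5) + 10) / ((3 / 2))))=-35 / 4392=-0.01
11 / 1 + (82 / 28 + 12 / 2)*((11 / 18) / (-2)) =4169 / 504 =8.27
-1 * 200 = -200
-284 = -284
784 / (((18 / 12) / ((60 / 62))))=15680 / 31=505.81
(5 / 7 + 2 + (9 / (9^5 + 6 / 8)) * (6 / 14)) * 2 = 427418 / 78733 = 5.43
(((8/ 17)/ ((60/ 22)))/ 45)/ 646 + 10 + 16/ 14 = 289101304/ 25944975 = 11.14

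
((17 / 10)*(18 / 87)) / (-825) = -17 / 39875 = -0.00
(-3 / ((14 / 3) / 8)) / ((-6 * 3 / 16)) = 32 / 7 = 4.57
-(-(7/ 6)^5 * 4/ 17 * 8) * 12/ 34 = 33614/ 23409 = 1.44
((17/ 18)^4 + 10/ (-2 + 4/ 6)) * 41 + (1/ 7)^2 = -1413827215/ 5143824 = -274.86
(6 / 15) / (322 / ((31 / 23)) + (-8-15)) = 62 / 33465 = 0.00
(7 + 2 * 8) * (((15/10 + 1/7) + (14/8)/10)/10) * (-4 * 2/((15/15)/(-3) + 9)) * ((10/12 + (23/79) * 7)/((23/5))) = -692749/287560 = -2.41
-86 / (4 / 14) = -301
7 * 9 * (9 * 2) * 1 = 1134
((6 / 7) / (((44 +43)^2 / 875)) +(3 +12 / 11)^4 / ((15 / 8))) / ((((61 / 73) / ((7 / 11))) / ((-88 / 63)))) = -3224533370000 / 20279644407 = -159.00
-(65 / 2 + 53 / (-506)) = -8196 / 253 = -32.40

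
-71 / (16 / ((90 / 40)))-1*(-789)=49857 / 64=779.02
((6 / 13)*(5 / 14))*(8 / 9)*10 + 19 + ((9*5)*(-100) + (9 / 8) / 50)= -489162743 / 109200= -4479.51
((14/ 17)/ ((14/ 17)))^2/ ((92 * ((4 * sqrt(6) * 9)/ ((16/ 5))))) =sqrt(6)/ 6210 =0.00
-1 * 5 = -5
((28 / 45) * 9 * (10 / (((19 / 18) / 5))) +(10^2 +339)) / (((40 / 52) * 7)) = 173953 / 1330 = 130.79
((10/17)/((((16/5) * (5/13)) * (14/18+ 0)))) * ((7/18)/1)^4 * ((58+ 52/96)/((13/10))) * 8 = 12047875/2379456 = 5.06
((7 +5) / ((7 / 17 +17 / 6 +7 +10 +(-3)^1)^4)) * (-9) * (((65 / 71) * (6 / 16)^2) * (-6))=641138098770 / 679706943653831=0.00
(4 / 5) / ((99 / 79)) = 316 / 495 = 0.64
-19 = -19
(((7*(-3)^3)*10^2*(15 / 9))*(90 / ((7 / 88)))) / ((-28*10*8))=111375 / 7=15910.71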